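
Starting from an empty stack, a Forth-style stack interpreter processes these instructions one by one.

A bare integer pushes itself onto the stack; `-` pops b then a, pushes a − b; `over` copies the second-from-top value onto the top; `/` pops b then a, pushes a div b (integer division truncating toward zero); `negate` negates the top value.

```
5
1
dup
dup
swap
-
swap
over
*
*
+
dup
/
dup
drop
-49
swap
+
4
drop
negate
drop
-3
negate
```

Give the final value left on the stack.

3

5      : 5
1      : 5 1
dup    : 5 1 1
dup    : 5 1 1 1
swap   : 5 1 1 1
-      : 5 1 0
swap   : 5 0 1
over   : 5 0 1 0
*      : 5 0 0
*      : 5 0
+      : 5
dup    : 5 5
/      : 1
dup    : 1 1
drop   : 1
-49    : 1 -49
swap   : -49 1
+      : -48
4      : -48 4
drop   : -48
negate : 48
drop   : (empty)
-3     : -3
negate : 3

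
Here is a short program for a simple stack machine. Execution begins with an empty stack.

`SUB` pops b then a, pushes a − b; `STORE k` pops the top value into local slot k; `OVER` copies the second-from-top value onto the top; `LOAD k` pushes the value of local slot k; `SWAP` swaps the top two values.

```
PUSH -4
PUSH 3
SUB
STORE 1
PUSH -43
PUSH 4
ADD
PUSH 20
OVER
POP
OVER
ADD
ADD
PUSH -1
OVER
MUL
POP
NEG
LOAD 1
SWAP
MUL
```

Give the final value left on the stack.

-406

PUSH -4  -> [-4]
PUSH 3   -> [-4, 3]
SUB      -> [-7]
STORE 1  -> []
PUSH -43 -> [-43]
PUSH 4   -> [-43, 4]
ADD      -> [-39]
PUSH 20  -> [-39, 20]
OVER     -> [-39, 20, -39]
POP      -> [-39, 20]
OVER     -> [-39, 20, -39]
ADD      -> [-39, -19]
ADD      -> [-58]
PUSH -1  -> [-58, -1]
OVER     -> [-58, -1, -58]
MUL      -> [-58, 58]
POP      -> [-58]
NEG      -> [58]
LOAD 1   -> [58, -7]
SWAP     -> [-7, 58]
MUL      -> [-406]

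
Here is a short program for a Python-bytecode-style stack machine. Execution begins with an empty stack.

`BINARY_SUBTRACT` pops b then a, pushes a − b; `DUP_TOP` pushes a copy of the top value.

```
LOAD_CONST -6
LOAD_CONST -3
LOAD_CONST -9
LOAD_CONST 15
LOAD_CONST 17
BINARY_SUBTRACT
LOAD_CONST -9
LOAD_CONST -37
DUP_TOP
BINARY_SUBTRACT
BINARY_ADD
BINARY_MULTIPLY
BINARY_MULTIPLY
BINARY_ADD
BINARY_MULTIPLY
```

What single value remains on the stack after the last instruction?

LOAD_CONST -6   -> [-6]
LOAD_CONST -3   -> [-6, -3]
LOAD_CONST -9   -> [-6, -3, -9]
LOAD_CONST 15   -> [-6, -3, -9, 15]
LOAD_CONST 17   -> [-6, -3, -9, 15, 17]
BINARY_SUBTRACT -> [-6, -3, -9, -2]
LOAD_CONST -9   -> [-6, -3, -9, -2, -9]
LOAD_CONST -37  -> [-6, -3, -9, -2, -9, -37]
DUP_TOP         -> [-6, -3, -9, -2, -9, -37, -37]
BINARY_SUBTRACT -> [-6, -3, -9, -2, -9, 0]
BINARY_ADD      -> [-6, -3, -9, -2, -9]
BINARY_MULTIPLY -> [-6, -3, -9, 18]
BINARY_MULTIPLY -> [-6, -3, -162]
BINARY_ADD      -> [-6, -165]
BINARY_MULTIPLY -> [990]

990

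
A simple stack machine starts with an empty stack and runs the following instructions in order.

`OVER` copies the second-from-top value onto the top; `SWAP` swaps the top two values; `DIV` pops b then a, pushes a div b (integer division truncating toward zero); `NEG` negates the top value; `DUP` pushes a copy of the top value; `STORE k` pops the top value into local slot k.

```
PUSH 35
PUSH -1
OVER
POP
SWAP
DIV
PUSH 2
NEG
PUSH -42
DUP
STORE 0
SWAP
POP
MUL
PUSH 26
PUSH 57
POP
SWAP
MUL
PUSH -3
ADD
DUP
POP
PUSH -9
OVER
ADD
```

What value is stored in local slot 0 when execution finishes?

PUSH 35  -> [35]
PUSH -1  -> [35, -1]
OVER     -> [35, -1, 35]
POP      -> [35, -1]
SWAP     -> [-1, 35]
DIV      -> [0]
PUSH 2   -> [0, 2]
NEG      -> [0, -2]
PUSH -42 -> [0, -2, -42]
DUP      -> [0, -2, -42, -42]
STORE 0  -> [0, -2, -42]
SWAP     -> [0, -42, -2]
POP      -> [0, -42]
MUL      -> [0]
PUSH 26  -> [0, 26]
PUSH 57  -> [0, 26, 57]
POP      -> [0, 26]
SWAP     -> [26, 0]
MUL      -> [0]
PUSH -3  -> [0, -3]
ADD      -> [-3]
DUP      -> [-3, -3]
POP      -> [-3]
PUSH -9  -> [-3, -9]
OVER     -> [-3, -9, -3]
ADD      -> [-3, -12]

-42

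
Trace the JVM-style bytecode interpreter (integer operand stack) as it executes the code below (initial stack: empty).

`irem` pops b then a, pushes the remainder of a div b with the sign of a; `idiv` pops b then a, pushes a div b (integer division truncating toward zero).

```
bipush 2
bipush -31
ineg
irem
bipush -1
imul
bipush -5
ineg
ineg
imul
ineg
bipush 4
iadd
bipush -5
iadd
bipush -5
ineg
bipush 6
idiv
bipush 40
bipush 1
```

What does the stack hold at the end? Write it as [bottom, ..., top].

[-11, 0, 40, 1]

bipush 2   → 2
bipush -31 → 2 -31
ineg       → 2 31
irem       → 2
bipush -1  → 2 -1
imul       → -2
bipush -5  → -2 -5
ineg       → -2 5
ineg       → -2 -5
imul       → 10
ineg       → -10
bipush 4   → -10 4
iadd       → -6
bipush -5  → -6 -5
iadd       → -11
bipush -5  → -11 -5
ineg       → -11 5
bipush 6   → -11 5 6
idiv       → -11 0
bipush 40  → -11 0 40
bipush 1   → -11 0 40 1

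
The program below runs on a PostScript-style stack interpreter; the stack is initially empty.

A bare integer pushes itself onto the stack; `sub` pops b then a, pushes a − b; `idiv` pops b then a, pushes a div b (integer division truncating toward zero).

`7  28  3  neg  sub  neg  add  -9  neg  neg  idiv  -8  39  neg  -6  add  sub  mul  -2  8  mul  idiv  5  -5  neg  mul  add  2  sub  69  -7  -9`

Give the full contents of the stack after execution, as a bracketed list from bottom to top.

[19, 69, -7, -9]

7     [7]
28    [7, 28]
3     [7, 28, 3]
neg   [7, 28, -3]
sub   [7, 31]
neg   [7, -31]
add   [-24]
-9    [-24, -9]
neg   [-24, 9]
neg   [-24, -9]
idiv  [2]
-8    [2, -8]
39    [2, -8, 39]
neg   [2, -8, -39]
-6    [2, -8, -39, -6]
add   [2, -8, -45]
sub   [2, 37]
mul   [74]
-2    [74, -2]
8     [74, -2, 8]
mul   [74, -16]
idiv  [-4]
5     [-4, 5]
-5    [-4, 5, -5]
neg   [-4, 5, 5]
mul   [-4, 25]
add   [21]
2     [21, 2]
sub   [19]
69    [19, 69]
-7    [19, 69, -7]
-9    [19, 69, -7, -9]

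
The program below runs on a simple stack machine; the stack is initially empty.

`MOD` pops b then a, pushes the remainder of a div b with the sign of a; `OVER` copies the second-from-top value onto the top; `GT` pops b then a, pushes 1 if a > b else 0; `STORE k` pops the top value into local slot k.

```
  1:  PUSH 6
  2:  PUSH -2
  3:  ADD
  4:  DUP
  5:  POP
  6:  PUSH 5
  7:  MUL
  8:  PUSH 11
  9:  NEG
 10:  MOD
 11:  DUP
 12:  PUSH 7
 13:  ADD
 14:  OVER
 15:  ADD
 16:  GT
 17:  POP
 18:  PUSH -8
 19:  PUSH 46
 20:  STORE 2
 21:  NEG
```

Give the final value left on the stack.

PUSH 6  → 6
PUSH -2 → 6 -2
ADD     → 4
DUP     → 4 4
POP     → 4
PUSH 5  → 4 5
MUL     → 20
PUSH 11 → 20 11
NEG     → 20 -11
MOD     → 9
DUP     → 9 9
PUSH 7  → 9 9 7
ADD     → 9 16
OVER    → 9 16 9
ADD     → 9 25
GT      → 0
POP     → (empty)
PUSH -8 → -8
PUSH 46 → -8 46
STORE 2 → -8
NEG     → 8

8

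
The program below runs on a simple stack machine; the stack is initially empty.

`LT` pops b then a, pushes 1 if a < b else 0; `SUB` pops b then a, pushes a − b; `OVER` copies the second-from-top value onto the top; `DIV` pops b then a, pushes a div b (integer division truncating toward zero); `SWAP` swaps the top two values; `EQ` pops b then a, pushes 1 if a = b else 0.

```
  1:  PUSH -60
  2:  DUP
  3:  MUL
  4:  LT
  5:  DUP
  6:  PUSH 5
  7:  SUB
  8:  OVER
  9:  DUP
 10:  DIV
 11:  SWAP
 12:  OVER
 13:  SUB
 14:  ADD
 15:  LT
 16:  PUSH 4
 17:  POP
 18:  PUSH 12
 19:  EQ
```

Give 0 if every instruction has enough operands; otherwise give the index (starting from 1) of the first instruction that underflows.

4

PUSH -60 → -60
DUP      → -60 -60
MUL      → 3600
LT  — needs 2 operands, stack has 1 → underflow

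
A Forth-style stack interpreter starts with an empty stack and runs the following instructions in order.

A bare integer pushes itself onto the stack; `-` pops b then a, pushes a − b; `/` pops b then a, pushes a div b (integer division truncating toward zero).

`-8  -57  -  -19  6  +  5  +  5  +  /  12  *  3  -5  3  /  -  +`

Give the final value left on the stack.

-8   [-8]
-57  [-8, -57]
-    [49]
-19  [49, -19]
6    [49, -19, 6]
+    [49, -13]
5    [49, -13, 5]
+    [49, -8]
5    [49, -8, 5]
+    [49, -3]
/    [-16]
12   [-16, 12]
*    [-192]
3    [-192, 3]
-5   [-192, 3, -5]
3    [-192, 3, -5, 3]
/    [-192, 3, -1]
-    [-192, 4]
+    [-188]

-188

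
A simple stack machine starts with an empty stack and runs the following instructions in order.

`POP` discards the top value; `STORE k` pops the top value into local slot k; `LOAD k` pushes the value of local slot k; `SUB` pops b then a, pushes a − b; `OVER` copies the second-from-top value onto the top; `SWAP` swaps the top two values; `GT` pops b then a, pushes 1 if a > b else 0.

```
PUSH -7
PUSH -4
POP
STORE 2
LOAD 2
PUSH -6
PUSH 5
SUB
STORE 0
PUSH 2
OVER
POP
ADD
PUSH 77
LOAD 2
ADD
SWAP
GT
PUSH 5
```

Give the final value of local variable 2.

PUSH -7  [-7]
PUSH -4  [-7, -4]
POP      [-7]
STORE 2  []
LOAD 2   [-7]
PUSH -6  [-7, -6]
PUSH 5   [-7, -6, 5]
SUB      [-7, -11]
STORE 0  [-7]
PUSH 2   [-7, 2]
OVER     [-7, 2, -7]
POP      [-7, 2]
ADD      [-5]
PUSH 77  [-5, 77]
LOAD 2   [-5, 77, -7]
ADD      [-5, 70]
SWAP     [70, -5]
GT       [1]
PUSH 5   [1, 5]

-7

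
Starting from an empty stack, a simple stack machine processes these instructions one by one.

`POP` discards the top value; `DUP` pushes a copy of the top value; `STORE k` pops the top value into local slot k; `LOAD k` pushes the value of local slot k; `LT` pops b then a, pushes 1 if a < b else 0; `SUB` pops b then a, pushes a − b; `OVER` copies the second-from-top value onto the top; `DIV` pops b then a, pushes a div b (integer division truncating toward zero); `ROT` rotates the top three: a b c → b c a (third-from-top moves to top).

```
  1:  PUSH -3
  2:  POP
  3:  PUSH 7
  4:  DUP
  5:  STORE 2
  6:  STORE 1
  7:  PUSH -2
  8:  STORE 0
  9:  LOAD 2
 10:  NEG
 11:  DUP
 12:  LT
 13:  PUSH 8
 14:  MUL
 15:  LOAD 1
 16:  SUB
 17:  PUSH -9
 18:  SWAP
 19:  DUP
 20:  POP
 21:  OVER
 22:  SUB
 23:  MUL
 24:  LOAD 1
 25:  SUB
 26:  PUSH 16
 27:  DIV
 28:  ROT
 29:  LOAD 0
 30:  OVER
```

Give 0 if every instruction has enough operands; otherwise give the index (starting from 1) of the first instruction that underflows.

PUSH -3 → -3
POP     → (empty)
PUSH 7  → 7
DUP     → 7 7
STORE 2 → 7
STORE 1 → (empty)
PUSH -2 → -2
STORE 0 → (empty)
LOAD 2  → 7
NEG     → -7
DUP     → -7 -7
LT      → 0
PUSH 8  → 0 8
MUL     → 0
LOAD 1  → 0 7
SUB     → -7
PUSH -9 → -7 -9
SWAP    → -9 -7
DUP     → -9 -7 -7
POP     → -9 -7
OVER    → -9 -7 -9
SUB     → -9 2
MUL     → -18
LOAD 1  → -18 7
SUB     → -25
PUSH 16 → -25 16
DIV     → -1
ROT  — needs 3 operands, stack has 1 → underflow

28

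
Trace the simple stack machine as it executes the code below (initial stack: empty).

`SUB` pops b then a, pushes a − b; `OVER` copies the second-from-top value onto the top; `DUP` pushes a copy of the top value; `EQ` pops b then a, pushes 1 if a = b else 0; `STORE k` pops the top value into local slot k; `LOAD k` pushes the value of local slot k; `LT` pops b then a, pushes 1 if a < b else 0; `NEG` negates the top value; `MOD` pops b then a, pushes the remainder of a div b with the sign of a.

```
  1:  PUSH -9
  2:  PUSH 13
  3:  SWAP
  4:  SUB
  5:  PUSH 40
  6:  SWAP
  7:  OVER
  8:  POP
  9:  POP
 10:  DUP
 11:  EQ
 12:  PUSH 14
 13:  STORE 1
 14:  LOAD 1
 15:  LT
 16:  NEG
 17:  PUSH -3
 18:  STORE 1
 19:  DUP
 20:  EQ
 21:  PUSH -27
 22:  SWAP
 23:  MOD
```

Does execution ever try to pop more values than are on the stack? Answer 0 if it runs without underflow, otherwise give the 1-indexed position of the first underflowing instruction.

0

PUSH -9  : [-9]
PUSH 13  : [-9, 13]
SWAP     : [13, -9]
SUB      : [22]
PUSH 40  : [22, 40]
SWAP     : [40, 22]
OVER     : [40, 22, 40]
POP      : [40, 22]
POP      : [40]
DUP      : [40, 40]
EQ       : [1]
PUSH 14  : [1, 14]
STORE 1  : [1]
LOAD 1   : [1, 14]
LT       : [1]
NEG      : [-1]
PUSH -3  : [-1, -3]
STORE 1  : [-1]
DUP      : [-1, -1]
EQ       : [1]
PUSH -27 : [1, -27]
SWAP     : [-27, 1]
MOD      : [0]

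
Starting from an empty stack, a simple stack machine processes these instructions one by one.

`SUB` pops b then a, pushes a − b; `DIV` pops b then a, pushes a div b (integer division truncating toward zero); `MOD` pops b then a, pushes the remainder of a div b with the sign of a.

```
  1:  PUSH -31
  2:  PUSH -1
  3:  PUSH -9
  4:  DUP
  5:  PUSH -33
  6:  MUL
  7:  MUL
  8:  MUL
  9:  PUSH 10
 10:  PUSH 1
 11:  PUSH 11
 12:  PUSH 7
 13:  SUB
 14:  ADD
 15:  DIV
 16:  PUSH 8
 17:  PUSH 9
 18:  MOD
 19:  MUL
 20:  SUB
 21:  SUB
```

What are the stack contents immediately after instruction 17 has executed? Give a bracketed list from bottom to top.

[-31, 2673, 2, 8, 9]

PUSH -31  -31
PUSH -1   -31 -1
PUSH -9   -31 -1 -9
DUP       -31 -1 -9 -9
PUSH -33  -31 -1 -9 -9 -33
MUL       -31 -1 -9 297
MUL       -31 -1 -2673
MUL       -31 2673
PUSH 10   -31 2673 10
PUSH 1    -31 2673 10 1
PUSH 11   -31 2673 10 1 11
PUSH 7    -31 2673 10 1 11 7
SUB       -31 2673 10 1 4
ADD       -31 2673 10 5
DIV       -31 2673 2
PUSH 8    -31 2673 2 8
PUSH 9    -31 2673 2 8 9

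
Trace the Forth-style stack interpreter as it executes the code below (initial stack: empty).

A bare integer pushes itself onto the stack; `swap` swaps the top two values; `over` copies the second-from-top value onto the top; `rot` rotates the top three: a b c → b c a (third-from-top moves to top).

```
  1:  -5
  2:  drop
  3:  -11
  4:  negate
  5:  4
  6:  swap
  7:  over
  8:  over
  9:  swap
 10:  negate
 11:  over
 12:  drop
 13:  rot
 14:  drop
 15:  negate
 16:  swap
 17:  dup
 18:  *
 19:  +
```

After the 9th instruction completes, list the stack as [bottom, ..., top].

[4, 11, 11, 4]

-5      [-5]
drop    []
-11     [-11]
negate  [11]
4       [11, 4]
swap    [4, 11]
over    [4, 11, 4]
over    [4, 11, 4, 11]
swap    [4, 11, 11, 4]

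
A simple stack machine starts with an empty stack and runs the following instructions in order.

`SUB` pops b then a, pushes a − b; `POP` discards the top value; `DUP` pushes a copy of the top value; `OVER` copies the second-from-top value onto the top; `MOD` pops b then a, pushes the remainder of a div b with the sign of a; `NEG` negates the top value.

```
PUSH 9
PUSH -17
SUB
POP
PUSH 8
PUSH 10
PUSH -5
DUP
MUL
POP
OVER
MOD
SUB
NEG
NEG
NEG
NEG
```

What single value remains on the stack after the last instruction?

6

PUSH 9   -> [9]
PUSH -17 -> [9, -17]
SUB      -> [26]
POP      -> []
PUSH 8   -> [8]
PUSH 10  -> [8, 10]
PUSH -5  -> [8, 10, -5]
DUP      -> [8, 10, -5, -5]
MUL      -> [8, 10, 25]
POP      -> [8, 10]
OVER     -> [8, 10, 8]
MOD      -> [8, 2]
SUB      -> [6]
NEG      -> [-6]
NEG      -> [6]
NEG      -> [-6]
NEG      -> [6]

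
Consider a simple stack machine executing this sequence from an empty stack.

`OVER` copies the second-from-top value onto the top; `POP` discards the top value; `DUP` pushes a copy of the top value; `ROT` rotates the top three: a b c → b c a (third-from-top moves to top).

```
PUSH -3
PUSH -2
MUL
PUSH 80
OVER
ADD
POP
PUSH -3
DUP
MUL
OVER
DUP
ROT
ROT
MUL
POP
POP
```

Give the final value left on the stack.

PUSH -3 -> [-3]
PUSH -2 -> [-3, -2]
MUL     -> [6]
PUSH 80 -> [6, 80]
OVER    -> [6, 80, 6]
ADD     -> [6, 86]
POP     -> [6]
PUSH -3 -> [6, -3]
DUP     -> [6, -3, -3]
MUL     -> [6, 9]
OVER    -> [6, 9, 6]
DUP     -> [6, 9, 6, 6]
ROT     -> [6, 6, 6, 9]
ROT     -> [6, 6, 9, 6]
MUL     -> [6, 6, 54]
POP     -> [6, 6]
POP     -> [6]

6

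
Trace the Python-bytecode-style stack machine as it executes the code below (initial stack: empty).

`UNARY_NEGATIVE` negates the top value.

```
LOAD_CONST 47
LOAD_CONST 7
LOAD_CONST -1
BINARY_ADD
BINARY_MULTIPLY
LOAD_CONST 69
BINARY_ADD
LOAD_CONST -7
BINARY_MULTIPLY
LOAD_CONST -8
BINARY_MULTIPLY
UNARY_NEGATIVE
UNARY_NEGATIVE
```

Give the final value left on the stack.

19656

LOAD_CONST 47   : [47]
LOAD_CONST 7    : [47, 7]
LOAD_CONST -1   : [47, 7, -1]
BINARY_ADD      : [47, 6]
BINARY_MULTIPLY : [282]
LOAD_CONST 69   : [282, 69]
BINARY_ADD      : [351]
LOAD_CONST -7   : [351, -7]
BINARY_MULTIPLY : [-2457]
LOAD_CONST -8   : [-2457, -8]
BINARY_MULTIPLY : [19656]
UNARY_NEGATIVE  : [-19656]
UNARY_NEGATIVE  : [19656]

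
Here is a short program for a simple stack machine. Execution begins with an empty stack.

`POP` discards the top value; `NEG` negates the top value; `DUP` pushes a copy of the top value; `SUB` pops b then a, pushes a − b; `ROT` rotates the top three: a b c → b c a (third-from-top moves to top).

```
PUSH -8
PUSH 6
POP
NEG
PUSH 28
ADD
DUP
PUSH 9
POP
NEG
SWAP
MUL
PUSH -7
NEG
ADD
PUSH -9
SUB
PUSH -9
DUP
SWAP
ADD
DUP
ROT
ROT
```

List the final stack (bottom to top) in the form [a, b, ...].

PUSH -8  [-8]
PUSH 6   [-8, 6]
POP      [-8]
NEG      [8]
PUSH 28  [8, 28]
ADD      [36]
DUP      [36, 36]
PUSH 9   [36, 36, 9]
POP      [36, 36]
NEG      [36, -36]
SWAP     [-36, 36]
MUL      [-1296]
PUSH -7  [-1296, -7]
NEG      [-1296, 7]
ADD      [-1289]
PUSH -9  [-1289, -9]
SUB      [-1280]
PUSH -9  [-1280, -9]
DUP      [-1280, -9, -9]
SWAP     [-1280, -9, -9]
ADD      [-1280, -18]
DUP      [-1280, -18, -18]
ROT      [-18, -18, -1280]
ROT      [-18, -1280, -18]

[-18, -1280, -18]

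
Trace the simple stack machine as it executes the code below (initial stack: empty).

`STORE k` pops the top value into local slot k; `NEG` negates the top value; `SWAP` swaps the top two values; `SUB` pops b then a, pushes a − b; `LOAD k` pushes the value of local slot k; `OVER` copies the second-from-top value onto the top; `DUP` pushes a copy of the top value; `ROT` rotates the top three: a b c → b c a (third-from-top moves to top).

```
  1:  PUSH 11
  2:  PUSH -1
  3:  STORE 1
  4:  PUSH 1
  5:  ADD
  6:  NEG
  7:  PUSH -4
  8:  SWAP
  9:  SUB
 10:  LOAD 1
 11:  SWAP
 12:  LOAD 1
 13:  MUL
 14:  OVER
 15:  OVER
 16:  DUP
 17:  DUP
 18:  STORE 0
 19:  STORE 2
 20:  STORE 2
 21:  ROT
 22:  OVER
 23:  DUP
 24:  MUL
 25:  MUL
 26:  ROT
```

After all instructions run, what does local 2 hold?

-8

PUSH 11 -> [11]
PUSH -1 -> [11, -1]
STORE 1 -> [11]
PUSH 1  -> [11, 1]
ADD     -> [12]
NEG     -> [-12]
PUSH -4 -> [-12, -4]
SWAP    -> [-4, -12]
SUB     -> [8]
LOAD 1  -> [8, -1]
SWAP    -> [-1, 8]
LOAD 1  -> [-1, 8, -1]
MUL     -> [-1, -8]
OVER    -> [-1, -8, -1]
OVER    -> [-1, -8, -1, -8]
DUP     -> [-1, -8, -1, -8, -8]
DUP     -> [-1, -8, -1, -8, -8, -8]
STORE 0 -> [-1, -8, -1, -8, -8]
STORE 2 -> [-1, -8, -1, -8]
STORE 2 -> [-1, -8, -1]
ROT     -> [-8, -1, -1]
OVER    -> [-8, -1, -1, -1]
DUP     -> [-8, -1, -1, -1, -1]
MUL     -> [-8, -1, -1, 1]
MUL     -> [-8, -1, -1]
ROT     -> [-1, -1, -8]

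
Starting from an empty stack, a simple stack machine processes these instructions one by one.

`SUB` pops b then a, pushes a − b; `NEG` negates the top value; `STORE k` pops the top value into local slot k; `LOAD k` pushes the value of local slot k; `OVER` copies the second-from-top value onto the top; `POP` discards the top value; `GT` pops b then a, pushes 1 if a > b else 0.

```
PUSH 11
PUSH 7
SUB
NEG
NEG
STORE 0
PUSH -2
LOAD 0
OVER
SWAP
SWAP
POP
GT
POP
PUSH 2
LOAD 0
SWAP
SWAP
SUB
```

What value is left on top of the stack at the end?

-2

PUSH 11  [11]
PUSH 7   [11, 7]
SUB      [4]
NEG      [-4]
NEG      [4]
STORE 0  []
PUSH -2  [-2]
LOAD 0   [-2, 4]
OVER     [-2, 4, -2]
SWAP     [-2, -2, 4]
SWAP     [-2, 4, -2]
POP      [-2, 4]
GT       [0]
POP      []
PUSH 2   [2]
LOAD 0   [2, 4]
SWAP     [4, 2]
SWAP     [2, 4]
SUB      [-2]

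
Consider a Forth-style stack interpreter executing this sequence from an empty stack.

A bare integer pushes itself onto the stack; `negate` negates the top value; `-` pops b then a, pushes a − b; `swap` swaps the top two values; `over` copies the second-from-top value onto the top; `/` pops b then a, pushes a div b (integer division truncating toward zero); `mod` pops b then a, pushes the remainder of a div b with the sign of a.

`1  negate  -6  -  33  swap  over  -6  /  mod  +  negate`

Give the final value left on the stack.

1       [1]
negate  [-1]
-6      [-1, -6]
-       [5]
33      [5, 33]
swap    [33, 5]
over    [33, 5, 33]
-6      [33, 5, 33, -6]
/       [33, 5, -5]
mod     [33, 0]
+       [33]
negate  [-33]

-33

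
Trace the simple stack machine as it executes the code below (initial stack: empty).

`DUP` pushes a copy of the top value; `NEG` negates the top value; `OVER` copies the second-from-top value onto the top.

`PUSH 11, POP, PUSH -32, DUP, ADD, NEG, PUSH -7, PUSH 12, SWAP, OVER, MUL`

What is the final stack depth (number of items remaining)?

PUSH 11   11
POP       (empty)
PUSH -32  -32
DUP       -32 -32
ADD       -64
NEG       64
PUSH -7   64 -7
PUSH 12   64 -7 12
SWAP      64 12 -7
OVER      64 12 -7 12
MUL       64 12 -84

3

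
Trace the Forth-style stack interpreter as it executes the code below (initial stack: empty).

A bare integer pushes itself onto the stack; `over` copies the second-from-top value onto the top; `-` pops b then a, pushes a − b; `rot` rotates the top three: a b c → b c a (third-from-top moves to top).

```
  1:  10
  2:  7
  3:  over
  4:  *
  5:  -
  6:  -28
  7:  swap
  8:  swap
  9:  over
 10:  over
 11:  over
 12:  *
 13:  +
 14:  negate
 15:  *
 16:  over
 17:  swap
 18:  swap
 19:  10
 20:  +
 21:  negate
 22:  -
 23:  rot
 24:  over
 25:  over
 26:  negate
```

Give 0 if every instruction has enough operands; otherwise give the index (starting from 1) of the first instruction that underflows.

10      10
7       10 7
over    10 7 10
*       10 70
-       -60
-28     -60 -28
swap    -28 -60
swap    -60 -28
over    -60 -28 -60
over    -60 -28 -60 -28
over    -60 -28 -60 -28 -60
*       -60 -28 -60 1680
+       -60 -28 1620
negate  -60 -28 -1620
*       -60 45360
over    -60 45360 -60
swap    -60 -60 45360
swap    -60 45360 -60
10      -60 45360 -60 10
+       -60 45360 -50
negate  -60 45360 50
-       -60 45310
rot  — needs 3 operands, stack has 2 → underflow

23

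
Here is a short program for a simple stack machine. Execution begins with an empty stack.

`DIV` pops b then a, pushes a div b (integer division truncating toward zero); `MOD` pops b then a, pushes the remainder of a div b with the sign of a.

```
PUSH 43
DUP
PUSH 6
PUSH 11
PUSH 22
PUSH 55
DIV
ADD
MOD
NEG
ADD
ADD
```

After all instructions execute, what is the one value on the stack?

80

PUSH 43 → [43]
DUP     → [43, 43]
PUSH 6  → [43, 43, 6]
PUSH 11 → [43, 43, 6, 11]
PUSH 22 → [43, 43, 6, 11, 22]
PUSH 55 → [43, 43, 6, 11, 22, 55]
DIV     → [43, 43, 6, 11, 0]
ADD     → [43, 43, 6, 11]
MOD     → [43, 43, 6]
NEG     → [43, 43, -6]
ADD     → [43, 37]
ADD     → [80]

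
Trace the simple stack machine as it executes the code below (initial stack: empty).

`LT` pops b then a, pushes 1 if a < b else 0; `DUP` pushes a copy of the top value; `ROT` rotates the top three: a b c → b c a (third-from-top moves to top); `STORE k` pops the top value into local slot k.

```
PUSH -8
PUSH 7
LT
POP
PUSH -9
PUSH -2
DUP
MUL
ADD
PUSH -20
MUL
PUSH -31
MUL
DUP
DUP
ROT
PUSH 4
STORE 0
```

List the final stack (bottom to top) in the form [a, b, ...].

[-3100, -3100, -3100]

PUSH -8  : [-8]
PUSH 7   : [-8, 7]
LT       : [1]
POP      : []
PUSH -9  : [-9]
PUSH -2  : [-9, -2]
DUP      : [-9, -2, -2]
MUL      : [-9, 4]
ADD      : [-5]
PUSH -20 : [-5, -20]
MUL      : [100]
PUSH -31 : [100, -31]
MUL      : [-3100]
DUP      : [-3100, -3100]
DUP      : [-3100, -3100, -3100]
ROT      : [-3100, -3100, -3100]
PUSH 4   : [-3100, -3100, -3100, 4]
STORE 0  : [-3100, -3100, -3100]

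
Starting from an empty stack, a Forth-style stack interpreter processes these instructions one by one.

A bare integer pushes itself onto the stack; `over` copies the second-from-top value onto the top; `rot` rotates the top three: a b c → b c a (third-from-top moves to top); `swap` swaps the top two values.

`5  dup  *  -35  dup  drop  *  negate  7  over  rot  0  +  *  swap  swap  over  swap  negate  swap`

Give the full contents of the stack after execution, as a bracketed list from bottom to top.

5      : [5]
dup    : [5, 5]
*      : [25]
-35    : [25, -35]
dup    : [25, -35, -35]
drop   : [25, -35]
*      : [-875]
negate : [875]
7      : [875, 7]
over   : [875, 7, 875]
rot    : [7, 875, 875]
0      : [7, 875, 875, 0]
+      : [7, 875, 875]
*      : [7, 765625]
swap   : [765625, 7]
swap   : [7, 765625]
over   : [7, 765625, 7]
swap   : [7, 7, 765625]
negate : [7, 7, -765625]
swap   : [7, -765625, 7]

[7, -765625, 7]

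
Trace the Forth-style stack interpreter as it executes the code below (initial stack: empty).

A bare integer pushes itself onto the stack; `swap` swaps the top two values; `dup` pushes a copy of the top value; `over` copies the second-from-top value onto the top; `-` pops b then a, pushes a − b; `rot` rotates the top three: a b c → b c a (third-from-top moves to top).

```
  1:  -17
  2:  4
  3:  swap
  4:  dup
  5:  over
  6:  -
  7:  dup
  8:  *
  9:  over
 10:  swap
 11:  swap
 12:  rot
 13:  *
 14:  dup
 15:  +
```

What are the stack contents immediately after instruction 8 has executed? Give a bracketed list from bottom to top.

-17  → -17
4    → -17 4
swap → 4 -17
dup  → 4 -17 -17
over → 4 -17 -17 -17
-    → 4 -17 0
dup  → 4 -17 0 0
*    → 4 -17 0

[4, -17, 0]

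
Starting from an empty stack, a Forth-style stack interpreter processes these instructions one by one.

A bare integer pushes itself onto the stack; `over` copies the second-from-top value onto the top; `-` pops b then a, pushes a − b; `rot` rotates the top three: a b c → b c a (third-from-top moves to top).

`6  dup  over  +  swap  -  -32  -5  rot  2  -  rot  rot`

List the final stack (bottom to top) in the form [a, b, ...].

[4, -32, -5]

6    -> [6]
dup  -> [6, 6]
over -> [6, 6, 6]
+    -> [6, 12]
swap -> [12, 6]
-    -> [6]
-32  -> [6, -32]
-5   -> [6, -32, -5]
rot  -> [-32, -5, 6]
2    -> [-32, -5, 6, 2]
-    -> [-32, -5, 4]
rot  -> [-5, 4, -32]
rot  -> [4, -32, -5]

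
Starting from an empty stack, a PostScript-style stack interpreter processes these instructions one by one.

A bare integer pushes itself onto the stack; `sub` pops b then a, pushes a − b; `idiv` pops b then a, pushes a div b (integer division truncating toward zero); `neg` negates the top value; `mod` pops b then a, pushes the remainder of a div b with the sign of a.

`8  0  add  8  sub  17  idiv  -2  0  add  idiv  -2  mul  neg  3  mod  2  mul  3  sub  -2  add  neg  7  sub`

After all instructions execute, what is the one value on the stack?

-2

8    → 8
0    → 8 0
add  → 8
8    → 8 8
sub  → 0
17   → 0 17
idiv → 0
-2   → 0 -2
0    → 0 -2 0
add  → 0 -2
idiv → 0
-2   → 0 -2
mul  → 0
neg  → 0
3    → 0 3
mod  → 0
2    → 0 2
mul  → 0
3    → 0 3
sub  → -3
-2   → -3 -2
add  → -5
neg  → 5
7    → 5 7
sub  → -2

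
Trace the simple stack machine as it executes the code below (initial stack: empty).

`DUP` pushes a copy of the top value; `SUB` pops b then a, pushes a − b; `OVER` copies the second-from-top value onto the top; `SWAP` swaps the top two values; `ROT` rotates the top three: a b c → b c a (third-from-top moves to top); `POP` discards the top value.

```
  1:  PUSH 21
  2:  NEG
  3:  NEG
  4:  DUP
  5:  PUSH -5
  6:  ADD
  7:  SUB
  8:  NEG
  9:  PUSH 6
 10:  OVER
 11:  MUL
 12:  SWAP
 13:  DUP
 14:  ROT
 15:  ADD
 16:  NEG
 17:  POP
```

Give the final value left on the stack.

-5

PUSH 21 -> [21]
NEG     -> [-21]
NEG     -> [21]
DUP     -> [21, 21]
PUSH -5 -> [21, 21, -5]
ADD     -> [21, 16]
SUB     -> [5]
NEG     -> [-5]
PUSH 6  -> [-5, 6]
OVER    -> [-5, 6, -5]
MUL     -> [-5, -30]
SWAP    -> [-30, -5]
DUP     -> [-30, -5, -5]
ROT     -> [-5, -5, -30]
ADD     -> [-5, -35]
NEG     -> [-5, 35]
POP     -> [-5]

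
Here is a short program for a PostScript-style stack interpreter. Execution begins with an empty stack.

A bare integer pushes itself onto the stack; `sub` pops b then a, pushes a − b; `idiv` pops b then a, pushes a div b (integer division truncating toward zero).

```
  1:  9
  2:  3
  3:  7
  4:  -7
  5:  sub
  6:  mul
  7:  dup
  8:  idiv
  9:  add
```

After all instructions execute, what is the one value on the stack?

9    -> [9]
3    -> [9, 3]
7    -> [9, 3, 7]
-7   -> [9, 3, 7, -7]
sub  -> [9, 3, 14]
mul  -> [9, 42]
dup  -> [9, 42, 42]
idiv -> [9, 1]
add  -> [10]

10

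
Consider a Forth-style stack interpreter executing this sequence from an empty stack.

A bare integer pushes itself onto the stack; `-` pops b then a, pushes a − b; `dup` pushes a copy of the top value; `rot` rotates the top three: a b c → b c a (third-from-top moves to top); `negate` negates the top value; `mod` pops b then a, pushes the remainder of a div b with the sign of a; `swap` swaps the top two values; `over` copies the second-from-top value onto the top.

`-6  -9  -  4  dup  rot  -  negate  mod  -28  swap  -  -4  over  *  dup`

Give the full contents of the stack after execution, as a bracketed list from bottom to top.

[-28, 112, 112]

-6     -> [-6]
-9     -> [-6, -9]
-      -> [3]
4      -> [3, 4]
dup    -> [3, 4, 4]
rot    -> [4, 4, 3]
-      -> [4, 1]
negate -> [4, -1]
mod    -> [0]
-28    -> [0, -28]
swap   -> [-28, 0]
-      -> [-28]
-4     -> [-28, -4]
over   -> [-28, -4, -28]
*      -> [-28, 112]
dup    -> [-28, 112, 112]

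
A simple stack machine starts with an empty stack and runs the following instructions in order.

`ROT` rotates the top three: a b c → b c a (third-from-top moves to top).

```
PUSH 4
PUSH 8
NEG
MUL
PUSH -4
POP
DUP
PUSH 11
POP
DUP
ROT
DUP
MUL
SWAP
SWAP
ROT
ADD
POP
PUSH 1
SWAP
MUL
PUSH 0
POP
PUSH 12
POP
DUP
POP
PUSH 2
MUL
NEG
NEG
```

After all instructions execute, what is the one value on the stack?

PUSH 4  → [4]
PUSH 8  → [4, 8]
NEG     → [4, -8]
MUL     → [-32]
PUSH -4 → [-32, -4]
POP     → [-32]
DUP     → [-32, -32]
PUSH 11 → [-32, -32, 11]
POP     → [-32, -32]
DUP     → [-32, -32, -32]
ROT     → [-32, -32, -32]
DUP     → [-32, -32, -32, -32]
MUL     → [-32, -32, 1024]
SWAP    → [-32, 1024, -32]
SWAP    → [-32, -32, 1024]
ROT     → [-32, 1024, -32]
ADD     → [-32, 992]
POP     → [-32]
PUSH 1  → [-32, 1]
SWAP    → [1, -32]
MUL     → [-32]
PUSH 0  → [-32, 0]
POP     → [-32]
PUSH 12 → [-32, 12]
POP     → [-32]
DUP     → [-32, -32]
POP     → [-32]
PUSH 2  → [-32, 2]
MUL     → [-64]
NEG     → [64]
NEG     → [-64]

-64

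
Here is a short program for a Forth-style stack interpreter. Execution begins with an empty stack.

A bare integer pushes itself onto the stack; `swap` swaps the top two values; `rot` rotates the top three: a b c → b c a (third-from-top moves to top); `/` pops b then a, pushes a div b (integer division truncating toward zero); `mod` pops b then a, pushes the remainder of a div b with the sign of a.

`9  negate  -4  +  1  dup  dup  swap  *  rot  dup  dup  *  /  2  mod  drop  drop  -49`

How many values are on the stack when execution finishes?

9      : 9
negate : -9
-4     : -9 -4
+      : -13
1      : -13 1
dup    : -13 1 1
dup    : -13 1 1 1
swap   : -13 1 1 1
*      : -13 1 1
rot    : 1 1 -13
dup    : 1 1 -13 -13
dup    : 1 1 -13 -13 -13
*      : 1 1 -13 169
/      : 1 1 0
2      : 1 1 0 2
mod    : 1 1 0
drop   : 1 1
drop   : 1
-49    : 1 -49

2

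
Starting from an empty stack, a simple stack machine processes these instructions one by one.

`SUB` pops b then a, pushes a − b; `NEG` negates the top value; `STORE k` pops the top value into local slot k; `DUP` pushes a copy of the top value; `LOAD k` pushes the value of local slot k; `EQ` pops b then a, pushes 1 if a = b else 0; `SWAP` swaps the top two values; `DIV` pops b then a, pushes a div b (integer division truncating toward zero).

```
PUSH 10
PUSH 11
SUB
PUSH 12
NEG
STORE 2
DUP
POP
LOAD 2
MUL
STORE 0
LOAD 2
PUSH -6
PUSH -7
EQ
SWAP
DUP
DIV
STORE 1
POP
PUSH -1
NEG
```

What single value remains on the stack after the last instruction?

1

PUSH 10 → [10]
PUSH 11 → [10, 11]
SUB     → [-1]
PUSH 12 → [-1, 12]
NEG     → [-1, -12]
STORE 2 → [-1]
DUP     → [-1, -1]
POP     → [-1]
LOAD 2  → [-1, -12]
MUL     → [12]
STORE 0 → []
LOAD 2  → [-12]
PUSH -6 → [-12, -6]
PUSH -7 → [-12, -6, -7]
EQ      → [-12, 0]
SWAP    → [0, -12]
DUP     → [0, -12, -12]
DIV     → [0, 1]
STORE 1 → [0]
POP     → []
PUSH -1 → [-1]
NEG     → [1]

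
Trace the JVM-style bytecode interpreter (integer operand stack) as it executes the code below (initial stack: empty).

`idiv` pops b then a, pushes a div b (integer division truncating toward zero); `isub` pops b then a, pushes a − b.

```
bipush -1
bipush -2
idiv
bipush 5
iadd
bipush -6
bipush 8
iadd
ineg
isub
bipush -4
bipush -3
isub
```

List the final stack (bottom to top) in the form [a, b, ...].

[7, -1]

bipush -1 : -1
bipush -2 : -1 -2
idiv      : 0
bipush 5  : 0 5
iadd      : 5
bipush -6 : 5 -6
bipush 8  : 5 -6 8
iadd      : 5 2
ineg      : 5 -2
isub      : 7
bipush -4 : 7 -4
bipush -3 : 7 -4 -3
isub      : 7 -1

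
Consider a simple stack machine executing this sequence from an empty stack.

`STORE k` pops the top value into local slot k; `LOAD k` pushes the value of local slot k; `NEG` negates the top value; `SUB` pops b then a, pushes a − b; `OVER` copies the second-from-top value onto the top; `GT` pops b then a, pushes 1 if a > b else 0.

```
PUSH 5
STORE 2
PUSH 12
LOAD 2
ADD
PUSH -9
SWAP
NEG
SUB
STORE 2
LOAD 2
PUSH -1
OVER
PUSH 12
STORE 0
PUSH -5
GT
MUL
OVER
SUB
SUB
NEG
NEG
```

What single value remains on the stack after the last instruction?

PUSH 5  -> [5]
STORE 2 -> []
PUSH 12 -> [12]
LOAD 2  -> [12, 5]
ADD     -> [17]
PUSH -9 -> [17, -9]
SWAP    -> [-9, 17]
NEG     -> [-9, -17]
SUB     -> [8]
STORE 2 -> []
LOAD 2  -> [8]
PUSH -1 -> [8, -1]
OVER    -> [8, -1, 8]
PUSH 12 -> [8, -1, 8, 12]
STORE 0 -> [8, -1, 8]
PUSH -5 -> [8, -1, 8, -5]
GT      -> [8, -1, 1]
MUL     -> [8, -1]
OVER    -> [8, -1, 8]
SUB     -> [8, -9]
SUB     -> [17]
NEG     -> [-17]
NEG     -> [17]

17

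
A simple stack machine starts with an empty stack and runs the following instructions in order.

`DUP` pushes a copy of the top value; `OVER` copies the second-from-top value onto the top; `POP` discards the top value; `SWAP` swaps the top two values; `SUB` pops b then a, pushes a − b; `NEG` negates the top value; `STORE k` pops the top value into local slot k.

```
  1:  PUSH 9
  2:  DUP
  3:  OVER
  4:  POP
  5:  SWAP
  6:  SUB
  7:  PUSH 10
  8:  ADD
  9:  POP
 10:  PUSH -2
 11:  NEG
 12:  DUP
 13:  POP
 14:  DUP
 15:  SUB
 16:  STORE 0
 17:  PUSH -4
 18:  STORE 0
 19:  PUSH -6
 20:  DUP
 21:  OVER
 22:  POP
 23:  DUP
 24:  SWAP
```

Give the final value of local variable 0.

-4

PUSH 9  → 9
DUP     → 9 9
OVER    → 9 9 9
POP     → 9 9
SWAP    → 9 9
SUB     → 0
PUSH 10 → 0 10
ADD     → 10
POP     → (empty)
PUSH -2 → -2
NEG     → 2
DUP     → 2 2
POP     → 2
DUP     → 2 2
SUB     → 0
STORE 0 → (empty)
PUSH -4 → -4
STORE 0 → (empty)
PUSH -6 → -6
DUP     → -6 -6
OVER    → -6 -6 -6
POP     → -6 -6
DUP     → -6 -6 -6
SWAP    → -6 -6 -6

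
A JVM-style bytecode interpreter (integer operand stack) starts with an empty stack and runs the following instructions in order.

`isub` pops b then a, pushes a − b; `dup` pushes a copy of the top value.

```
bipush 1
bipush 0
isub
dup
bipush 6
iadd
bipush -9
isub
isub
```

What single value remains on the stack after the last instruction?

bipush 1   1
bipush 0   1 0
isub       1
dup        1 1
bipush 6   1 1 6
iadd       1 7
bipush -9  1 7 -9
isub       1 16
isub       -15

-15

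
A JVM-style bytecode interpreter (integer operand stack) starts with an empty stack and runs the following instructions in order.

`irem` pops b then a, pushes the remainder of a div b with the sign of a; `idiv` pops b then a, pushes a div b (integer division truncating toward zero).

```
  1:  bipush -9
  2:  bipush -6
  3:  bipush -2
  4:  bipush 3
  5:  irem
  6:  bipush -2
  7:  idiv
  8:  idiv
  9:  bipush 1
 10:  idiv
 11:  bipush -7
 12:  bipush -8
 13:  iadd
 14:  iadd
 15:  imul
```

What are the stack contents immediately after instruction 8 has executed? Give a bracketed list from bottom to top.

[-9, -6]

bipush -9 : [-9]
bipush -6 : [-9, -6]
bipush -2 : [-9, -6, -2]
bipush 3  : [-9, -6, -2, 3]
irem      : [-9, -6, -2]
bipush -2 : [-9, -6, -2, -2]
idiv      : [-9, -6, 1]
idiv      : [-9, -6]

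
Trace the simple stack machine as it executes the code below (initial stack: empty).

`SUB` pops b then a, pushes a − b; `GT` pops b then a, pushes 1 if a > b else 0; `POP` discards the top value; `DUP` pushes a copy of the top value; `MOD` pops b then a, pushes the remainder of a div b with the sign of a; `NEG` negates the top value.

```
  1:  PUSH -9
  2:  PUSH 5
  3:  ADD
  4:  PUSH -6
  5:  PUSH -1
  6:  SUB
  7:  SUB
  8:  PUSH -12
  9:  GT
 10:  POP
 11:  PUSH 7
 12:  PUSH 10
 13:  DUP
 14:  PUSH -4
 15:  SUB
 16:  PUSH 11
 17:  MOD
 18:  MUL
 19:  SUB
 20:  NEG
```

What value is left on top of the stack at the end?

23

PUSH -9  : -9
PUSH 5   : -9 5
ADD      : -4
PUSH -6  : -4 -6
PUSH -1  : -4 -6 -1
SUB      : -4 -5
SUB      : 1
PUSH -12 : 1 -12
GT       : 1
POP      : (empty)
PUSH 7   : 7
PUSH 10  : 7 10
DUP      : 7 10 10
PUSH -4  : 7 10 10 -4
SUB      : 7 10 14
PUSH 11  : 7 10 14 11
MOD      : 7 10 3
MUL      : 7 30
SUB      : -23
NEG      : 23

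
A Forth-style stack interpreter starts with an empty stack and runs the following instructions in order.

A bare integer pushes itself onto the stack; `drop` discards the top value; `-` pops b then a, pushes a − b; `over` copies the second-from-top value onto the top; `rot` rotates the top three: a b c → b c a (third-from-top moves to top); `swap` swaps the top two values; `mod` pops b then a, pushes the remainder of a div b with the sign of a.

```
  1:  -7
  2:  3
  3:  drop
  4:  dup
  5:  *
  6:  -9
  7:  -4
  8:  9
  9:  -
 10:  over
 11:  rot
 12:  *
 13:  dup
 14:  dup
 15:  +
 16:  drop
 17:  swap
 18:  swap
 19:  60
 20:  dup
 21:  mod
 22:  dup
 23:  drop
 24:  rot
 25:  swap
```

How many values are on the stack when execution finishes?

-7   -> -7
3    -> -7 3
drop -> -7
dup  -> -7 -7
*    -> 49
-9   -> 49 -9
-4   -> 49 -9 -4
9    -> 49 -9 -4 9
-    -> 49 -9 -13
over -> 49 -9 -13 -9
rot  -> 49 -13 -9 -9
*    -> 49 -13 81
dup  -> 49 -13 81 81
dup  -> 49 -13 81 81 81
+    -> 49 -13 81 162
drop -> 49 -13 81
swap -> 49 81 -13
swap -> 49 -13 81
60   -> 49 -13 81 60
dup  -> 49 -13 81 60 60
mod  -> 49 -13 81 0
dup  -> 49 -13 81 0 0
drop -> 49 -13 81 0
rot  -> 49 81 0 -13
swap -> 49 81 -13 0

4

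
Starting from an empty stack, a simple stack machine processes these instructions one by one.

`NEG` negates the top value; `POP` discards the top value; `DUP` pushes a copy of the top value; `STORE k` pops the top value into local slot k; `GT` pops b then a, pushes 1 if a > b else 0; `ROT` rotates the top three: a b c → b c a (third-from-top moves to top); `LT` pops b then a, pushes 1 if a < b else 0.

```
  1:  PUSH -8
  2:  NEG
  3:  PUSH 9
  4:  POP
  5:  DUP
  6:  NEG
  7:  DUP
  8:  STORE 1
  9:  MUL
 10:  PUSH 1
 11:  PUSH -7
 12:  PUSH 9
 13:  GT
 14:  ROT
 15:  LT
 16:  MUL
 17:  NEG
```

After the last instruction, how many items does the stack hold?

PUSH -8 : [-8]
NEG     : [8]
PUSH 9  : [8, 9]
POP     : [8]
DUP     : [8, 8]
NEG     : [8, -8]
DUP     : [8, -8, -8]
STORE 1 : [8, -8]
MUL     : [-64]
PUSH 1  : [-64, 1]
PUSH -7 : [-64, 1, -7]
PUSH 9  : [-64, 1, -7, 9]
GT      : [-64, 1, 0]
ROT     : [1, 0, -64]
LT      : [1, 0]
MUL     : [0]
NEG     : [0]

1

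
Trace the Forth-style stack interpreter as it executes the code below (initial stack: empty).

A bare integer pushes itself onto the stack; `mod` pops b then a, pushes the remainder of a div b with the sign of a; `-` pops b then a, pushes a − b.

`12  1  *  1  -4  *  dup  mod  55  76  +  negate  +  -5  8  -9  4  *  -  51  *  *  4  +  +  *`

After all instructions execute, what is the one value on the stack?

12     → [12]
1      → [12, 1]
*      → [12]
1      → [12, 1]
-4     → [12, 1, -4]
*      → [12, -4]
dup    → [12, -4, -4]
mod    → [12, 0]
55     → [12, 0, 55]
76     → [12, 0, 55, 76]
+      → [12, 0, 131]
negate → [12, 0, -131]
+      → [12, -131]
-5     → [12, -131, -5]
8      → [12, -131, -5, 8]
-9     → [12, -131, -5, 8, -9]
4      → [12, -131, -5, 8, -9, 4]
*      → [12, -131, -5, 8, -36]
-      → [12, -131, -5, 44]
51     → [12, -131, -5, 44, 51]
*      → [12, -131, -5, 2244]
*      → [12, -131, -11220]
4      → [12, -131, -11220, 4]
+      → [12, -131, -11216]
+      → [12, -11347]
*      → [-136164]

-136164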